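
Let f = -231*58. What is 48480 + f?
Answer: 35082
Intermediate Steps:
f = -13398
48480 + f = 48480 - 13398 = 35082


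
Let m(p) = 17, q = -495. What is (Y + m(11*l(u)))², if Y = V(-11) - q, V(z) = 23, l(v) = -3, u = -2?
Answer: 286225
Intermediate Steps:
Y = 518 (Y = 23 - 1*(-495) = 23 + 495 = 518)
(Y + m(11*l(u)))² = (518 + 17)² = 535² = 286225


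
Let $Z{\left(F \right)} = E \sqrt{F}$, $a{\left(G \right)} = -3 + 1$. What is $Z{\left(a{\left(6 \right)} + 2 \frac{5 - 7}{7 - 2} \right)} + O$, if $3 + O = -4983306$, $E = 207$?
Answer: $-4983309 + \frac{207 i \sqrt{70}}{5} \approx -4.9833 \cdot 10^{6} + 346.38 i$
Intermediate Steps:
$a{\left(G \right)} = -2$
$Z{\left(F \right)} = 207 \sqrt{F}$
$O = -4983309$ ($O = -3 - 4983306 = -4983309$)
$Z{\left(a{\left(6 \right)} + 2 \frac{5 - 7}{7 - 2} \right)} + O = 207 \sqrt{-2 + 2 \frac{5 - 7}{7 - 2}} - 4983309 = 207 \sqrt{-2 + 2 \left(- \frac{2}{5}\right)} - 4983309 = 207 \sqrt{-2 - \frac{4}{5}} - 4983309 = 207 \sqrt{- \frac{14}{5}} - 4983309 = 207 \frac{i \sqrt{70}}{5} - 4983309 = \frac{207 i \sqrt{70}}{5} - 4983309 = -4983309 + \frac{207 i \sqrt{70}}{5}$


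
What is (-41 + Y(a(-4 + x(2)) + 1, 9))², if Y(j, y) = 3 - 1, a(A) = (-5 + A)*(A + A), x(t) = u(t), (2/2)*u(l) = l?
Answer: 1521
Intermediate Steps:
u(l) = l
x(t) = t
a(A) = 2*A*(-5 + A) (a(A) = (-5 + A)*(2*A) = 2*A*(-5 + A))
Y(j, y) = 2
(-41 + Y(a(-4 + x(2)) + 1, 9))² = (-41 + 2)² = (-39)² = 1521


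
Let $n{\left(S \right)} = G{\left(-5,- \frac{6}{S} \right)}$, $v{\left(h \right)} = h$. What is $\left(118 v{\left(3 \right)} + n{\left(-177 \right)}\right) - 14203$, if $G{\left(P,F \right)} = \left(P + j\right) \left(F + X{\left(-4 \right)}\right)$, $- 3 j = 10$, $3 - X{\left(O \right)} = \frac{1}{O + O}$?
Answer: $- \frac{6549153}{472} \approx -13875.0$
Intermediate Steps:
$X{\left(O \right)} = 3 - \frac{1}{2 O}$ ($X{\left(O \right)} = 3 - \frac{1}{O + O} = 3 - \frac{1}{2 O}$)
$j = - \frac{10}{3}$ ($j = \left(- \frac{1}{3}\right) 10 = - \frac{10}{3} \approx -3.3333$)
$G{\left(P,F \right)} = \left(- \frac{10}{3} + P\right) \left(\frac{25}{8} + F\right)$ ($G{\left(P,F \right)} = \left(P - \frac{10}{3}\right) \left(F + \left(3 - \frac{1}{2 \left(-4\right)}\right)\right) = \left(- \frac{10}{3} + P\right) \left(F + \left(3 - - \frac{1}{8}\right)\right) = \left(- \frac{10}{3} + P\right) \left(F + \left(3 + \frac{1}{8}\right)\right) = \left(- \frac{10}{3} + P\right) \left(F + \frac{25}{8}\right) = \left(- \frac{10}{3} + P\right) \left(\frac{25}{8} + F\right)$)
$n{\left(S \right)} = - \frac{625}{24} + \frac{50}{S}$ ($n{\left(S \right)} = - \frac{125}{12} - \frac{10 \left(- \frac{6}{S}\right)}{3} + \frac{25}{8} \left(-5\right) + - \frac{6}{S} \left(-5\right) = - \frac{125}{12} + \frac{20}{S} - \frac{125}{8} + \frac{30}{S} = - \frac{625}{24} + \frac{50}{S}$)
$\left(118 v{\left(3 \right)} + n{\left(-177 \right)}\right) - 14203 = \left(118 \cdot 3 - \left(\frac{625}{24} - \frac{50}{-177}\right)\right) - 14203 = \left(354 + \left(- \frac{625}{24} + 50 \left(- \frac{1}{177}\right)\right)\right) - 14203 = \left(354 - \frac{12425}{472}\right) - 14203 = \frac{154663}{472} - 14203 = - \frac{6549153}{472}$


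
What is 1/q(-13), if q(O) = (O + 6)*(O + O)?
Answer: 1/182 ≈ 0.0054945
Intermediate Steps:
q(O) = 2*O*(6 + O) (q(O) = (6 + O)*(2*O) = 2*O*(6 + O))
1/q(-13) = 1/(2*(-13)*(6 - 13)) = 1/(2*(-13)*(-7)) = 1/182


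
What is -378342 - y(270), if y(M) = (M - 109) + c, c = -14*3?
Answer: -378461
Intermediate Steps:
c = -42
y(M) = -151 + M (y(M) = (M - 109) - 42 = (-109 + M) - 42 = -151 + M)
-378342 - y(270) = -378342 - (-151 + 270) = -378342 - 1*119 = -378342 - 119 = -378461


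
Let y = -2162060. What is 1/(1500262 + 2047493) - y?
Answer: 7670459175301/3547755 ≈ 2.1621e+6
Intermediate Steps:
1/(1500262 + 2047493) - y = 1/(1500262 + 2047493) - 1*(-2162060) = 1/3547755 + 2162060 = 7670459175301/3547755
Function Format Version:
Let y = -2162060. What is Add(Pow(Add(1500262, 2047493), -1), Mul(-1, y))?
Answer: Rational(7670459175301, 3547755) ≈ 2.1621e+6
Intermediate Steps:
Add(Pow(Add(1500262, 2047493), -1), Mul(-1, y)) = Add(Pow(Add(1500262, 2047493), -1), Mul(-1, -2162060)) = Add(Pow(3547755, -1), 2162060) = Add(Rational(1, 3547755), 2162060) = Rational(7670459175301, 3547755)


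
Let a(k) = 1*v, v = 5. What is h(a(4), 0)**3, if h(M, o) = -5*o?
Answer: 0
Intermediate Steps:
a(k) = 5 (a(k) = 1*5 = 5)
h(a(4), 0)**3 = (-5*0)**3 = 0**3 = 0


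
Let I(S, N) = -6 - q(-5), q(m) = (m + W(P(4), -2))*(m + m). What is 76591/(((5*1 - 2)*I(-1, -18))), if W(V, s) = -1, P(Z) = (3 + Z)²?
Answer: -76591/198 ≈ -386.82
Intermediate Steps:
q(m) = 2*m*(-1 + m) (q(m) = (m - 1)*(m + m) = (-1 + m)*(2*m) = 2*m*(-1 + m))
I(S, N) = -66 (I(S, N) = -6 - 2*(-5)*(-1 - 5) = -6 - 2*(-5)*(-6) = -6 - 1*60 = -6 - 60 = -66)
76591/(((5*1 - 2)*I(-1, -18))) = 76591/(((5*1 - 2)*(-66))) = 76591/(((5 - 2)*(-66))) = 76591/((3*(-66))) = 76591/(-198) = 76591*(-1/198) = -76591/198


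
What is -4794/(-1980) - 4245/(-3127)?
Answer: 3899323/1031910 ≈ 3.7787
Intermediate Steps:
-4794/(-1980) - 4245/(-3127) = -4794*(-1/1980) - 4245*(-1/3127) = 799/330 + 4245/3127 = 3899323/1031910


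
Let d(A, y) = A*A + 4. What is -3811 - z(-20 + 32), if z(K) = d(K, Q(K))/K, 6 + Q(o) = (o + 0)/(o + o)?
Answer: -11470/3 ≈ -3823.3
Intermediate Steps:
Q(o) = -11/2 (Q(o) = -6 + (o + 0)/(o + o) = -6 + o/((2*o)) = -6 + o*(1/(2*o)) = -6 + 1/2 = -11/2)
d(A, y) = 4 + A**2 (d(A, y) = A**2 + 4 = 4 + A**2)
z(K) = (4 + K**2)/K
-3811 - z(-20 + 32) = -3811 - ((-20 + 32) + 4/(-20 + 32)) = -3811 - (12 + 4/12) = -3811 - (12 + 4*(1/12)) = -3811 - (12 + 1/3) = -3811 - 1*37/3 = -3811 - 37/3 = -11470/3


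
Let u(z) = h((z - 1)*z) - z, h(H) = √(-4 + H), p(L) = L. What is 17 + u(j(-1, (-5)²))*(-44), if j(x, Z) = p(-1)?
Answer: -27 - 44*I*√2 ≈ -27.0 - 62.225*I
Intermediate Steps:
j(x, Z) = -1
u(z) = √(-4 + z*(-1 + z)) - z (u(z) = √(-4 + (z - 1)*z) - z = √(-4 + (-1 + z)*z) - z = √(-4 + z*(-1 + z)) - z)
17 + u(j(-1, (-5)²))*(-44) = 17 + (√(-4 - (-1 - 1)) - 1*(-1))*(-44) = 17 + (√(-4 - 1*(-2)) + 1)*(-44) = 17 + (√(-4 + 2) + 1)*(-44) = 17 + (√(-2) + 1)*(-44) = 17 + (I*√2 + 1)*(-44) = 17 + (1 + I*√2)*(-44) = 17 + (-44 - 44*I*√2) = -27 - 44*I*√2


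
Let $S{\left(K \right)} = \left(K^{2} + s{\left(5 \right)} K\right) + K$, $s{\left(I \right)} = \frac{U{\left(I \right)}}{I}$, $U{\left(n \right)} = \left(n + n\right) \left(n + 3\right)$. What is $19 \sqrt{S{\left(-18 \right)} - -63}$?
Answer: $171$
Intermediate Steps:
$U{\left(n \right)} = 2 n \left(3 + n\right)$
$s{\left(I \right)} = 6 + 2 I$ ($s{\left(I \right)} = \frac{2 I \left(3 + I\right)}{I} = 6 + 2 I$)
$S{\left(K \right)} = K^{2} + 17 K$ ($S{\left(K \right)} = \left(K^{2} + \left(6 + 2 \cdot 5\right) K\right) + K = \left(K^{2} + \left(6 + 10\right) K\right) + K = \left(K^{2} + 16 K\right) + K = K^{2} + 17 K$)
$19 \sqrt{S{\left(-18 \right)} - -63} = 19 \sqrt{- 18 \left(17 - 18\right) - -63} = 19 \sqrt{\left(-18\right) \left(-1\right) + 63} = 19 \sqrt{18 + 63} = 19 \sqrt{81} = 19 \cdot 9 = 171$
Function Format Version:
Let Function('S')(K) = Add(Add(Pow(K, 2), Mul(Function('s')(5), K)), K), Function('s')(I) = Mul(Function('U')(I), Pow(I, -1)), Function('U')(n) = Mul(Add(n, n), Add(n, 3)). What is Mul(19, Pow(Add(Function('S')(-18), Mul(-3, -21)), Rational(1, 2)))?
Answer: 171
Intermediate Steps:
Function('U')(n) = Mul(2, n, Add(3, n)) (Function('U')(n) = Mul(Mul(2, n), Add(3, n)) = Mul(2, n, Add(3, n)))
Function('s')(I) = Add(6, Mul(2, I)) (Function('s')(I) = Mul(Mul(2, I, Add(3, I)), Pow(I, -1)) = Add(6, Mul(2, I)))
Function('S')(K) = Add(Pow(K, 2), Mul(17, K)) (Function('S')(K) = Add(Add(Pow(K, 2), Mul(Add(6, Mul(2, 5)), K)), K) = Add(Add(Pow(K, 2), Mul(Add(6, 10), K)), K) = Add(Add(Pow(K, 2), Mul(16, K)), K) = Add(Pow(K, 2), Mul(17, K)))
Mul(19, Pow(Add(Function('S')(-18), Mul(-3, -21)), Rational(1, 2))) = Mul(19, Pow(Add(Mul(-18, Add(17, -18)), Mul(-3, -21)), Rational(1, 2))) = Mul(19, Pow(Add(Mul(-18, -1), 63), Rational(1, 2))) = Mul(19, Pow(Add(18, 63), Rational(1, 2))) = Mul(19, Pow(81, Rational(1, 2))) = Mul(19, 9) = 171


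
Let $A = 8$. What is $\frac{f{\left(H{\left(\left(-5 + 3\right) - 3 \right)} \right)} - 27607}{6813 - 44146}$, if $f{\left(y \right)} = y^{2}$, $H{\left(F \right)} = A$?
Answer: $\frac{27543}{37333} \approx 0.73777$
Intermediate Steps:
$H{\left(F \right)} = 8$
$\frac{f{\left(H{\left(\left(-5 + 3\right) - 3 \right)} \right)} - 27607}{6813 - 44146} = \frac{8^{2} - 27607}{6813 - 44146} = \frac{64 - 27607}{-37333} = \left(-27543\right) \left(- \frac{1}{37333}\right) = \frac{27543}{37333}$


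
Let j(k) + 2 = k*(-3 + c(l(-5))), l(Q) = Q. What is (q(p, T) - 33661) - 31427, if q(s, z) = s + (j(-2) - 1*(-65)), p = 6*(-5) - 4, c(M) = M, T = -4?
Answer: -65043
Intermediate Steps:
p = -34 (p = -30 - 4 = -34)
j(k) = -2 - 8*k (j(k) = -2 + k*(-3 - 5) = -2 + k*(-8) = -2 - 8*k)
q(s, z) = 79 + s (q(s, z) = s + ((-2 - 8*(-2)) - 1*(-65)) = s + ((-2 + 16) + 65) = s + (14 + 65) = s + 79 = 79 + s)
(q(p, T) - 33661) - 31427 = ((79 - 34) - 33661) - 31427 = (45 - 33661) - 31427 = -33616 - 31427 = -65043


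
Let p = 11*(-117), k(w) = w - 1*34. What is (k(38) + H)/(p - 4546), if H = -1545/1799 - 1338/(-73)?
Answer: -2819585/766030391 ≈ -0.0036808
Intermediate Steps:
k(w) = -34 + w (k(w) = w - 34 = -34 + w)
p = -1287
H = 2294277/131327 (H = -1545*1/1799 - 1338*(-1/73) = -1545/1799 + 1338/73 = 2294277/131327 ≈ 17.470)
(k(38) + H)/(p - 4546) = ((-34 + 38) + 2294277/131327)/(-1287 - 4546) = (4 + 2294277/131327)/(-5833) = (2819585/131327)*(-1/5833) = -2819585/766030391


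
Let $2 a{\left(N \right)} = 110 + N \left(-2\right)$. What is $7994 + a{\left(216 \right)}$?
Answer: $7833$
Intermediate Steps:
$a{\left(N \right)} = 55 - N$ ($a{\left(N \right)} = \frac{110 + N \left(-2\right)}{2} = \frac{110 - 2 N}{2} = 55 - N$)
$7994 + a{\left(216 \right)} = 7994 + \left(55 - 216\right) = 7994 - 161 = 7833$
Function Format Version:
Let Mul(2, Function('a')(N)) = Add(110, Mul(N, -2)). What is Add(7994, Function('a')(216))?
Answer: 7833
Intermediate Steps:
Function('a')(N) = Add(55, Mul(-1, N)) (Function('a')(N) = Mul(Rational(1, 2), Add(110, Mul(N, -2))) = Mul(Rational(1, 2), Add(110, Mul(-2, N))) = Add(55, Mul(-1, N)))
Add(7994, Function('a')(216)) = Add(7994, Add(55, Mul(-1, 216))) = Add(7994, Add(55, -216)) = Add(7994, -161) = 7833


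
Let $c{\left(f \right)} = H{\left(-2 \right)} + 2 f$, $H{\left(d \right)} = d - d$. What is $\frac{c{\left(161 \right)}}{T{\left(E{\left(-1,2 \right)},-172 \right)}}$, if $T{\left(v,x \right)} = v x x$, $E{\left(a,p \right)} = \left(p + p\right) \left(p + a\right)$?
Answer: $\frac{161}{59168} \approx 0.0027211$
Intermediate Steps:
$E{\left(a,p \right)} = 2 p \left(a + p\right)$
$H{\left(d \right)} = 0$
$T{\left(v,x \right)} = v x^{2}$
$c{\left(f \right)} = 2 f$ ($c{\left(f \right)} = 0 + 2 f = 2 f$)
$\frac{c{\left(161 \right)}}{T{\left(E{\left(-1,2 \right)},-172 \right)}} = \frac{2 \cdot 161}{2 \cdot 2 \left(-1 + 2\right) \left(-172\right)^{2}} = \frac{322}{2 \cdot 2 \cdot 1 \cdot 29584} = \frac{322}{4 \cdot 29584} = \frac{322}{118336} = 322 \cdot \frac{1}{118336} = \frac{161}{59168}$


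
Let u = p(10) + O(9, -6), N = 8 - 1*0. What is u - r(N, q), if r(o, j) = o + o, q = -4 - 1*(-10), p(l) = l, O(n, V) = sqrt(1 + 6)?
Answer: -6 + sqrt(7) ≈ -3.3542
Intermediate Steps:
N = 8 (N = 8 + 0 = 8)
O(n, V) = sqrt(7)
q = 6 (q = -4 + 10 = 6)
r(o, j) = 2*o
u = 10 + sqrt(7) ≈ 12.646
u - r(N, q) = (10 + sqrt(7)) - 2*8 = (10 + sqrt(7)) - 1*16 = (10 + sqrt(7)) - 16 = -6 + sqrt(7)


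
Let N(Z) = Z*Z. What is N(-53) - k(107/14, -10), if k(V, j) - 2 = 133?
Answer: 2674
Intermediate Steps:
N(Z) = Z**2
k(V, j) = 135 (k(V, j) = 2 + 133 = 135)
N(-53) - k(107/14, -10) = (-53)**2 - 1*135 = 2809 - 135 = 2674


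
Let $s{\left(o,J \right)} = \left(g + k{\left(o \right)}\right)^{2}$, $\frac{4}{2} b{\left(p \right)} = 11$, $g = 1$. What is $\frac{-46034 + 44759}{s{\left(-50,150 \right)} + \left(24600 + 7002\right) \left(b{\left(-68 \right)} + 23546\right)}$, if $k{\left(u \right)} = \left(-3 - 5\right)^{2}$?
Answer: $- \frac{1275}{744278728} \approx -1.7131 \cdot 10^{-6}$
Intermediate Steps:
$k{\left(u \right)} = 64$ ($k{\left(u \right)} = \left(-8\right)^{2} = 64$)
$b{\left(p \right)} = \frac{11}{2}$ ($b{\left(p \right)} = \frac{1}{2} \cdot 11 = \frac{11}{2}$)
$s{\left(o,J \right)} = 4225$ ($s{\left(o,J \right)} = \left(1 + 64\right)^{2} = 65^{2} = 4225$)
$\frac{-46034 + 44759}{s{\left(-50,150 \right)} + \left(24600 + 7002\right) \left(b{\left(-68 \right)} + 23546\right)} = \frac{-46034 + 44759}{4225 + \left(24600 + 7002\right) \left(\frac{11}{2} + 23546\right)} = - \frac{1275}{4225 + 31602 \cdot \frac{47103}{2}} = - \frac{1275}{4225 + 744274503} = - \frac{1275}{744278728}$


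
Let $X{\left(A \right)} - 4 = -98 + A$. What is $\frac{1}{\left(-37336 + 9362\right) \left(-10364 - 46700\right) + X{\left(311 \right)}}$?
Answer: $\frac{1}{1596308553} \approx 6.2645 \cdot 10^{-10}$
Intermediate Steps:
$X{\left(A \right)} = -94 + A$ ($X{\left(A \right)} = 4 + \left(-98 + A\right) = -94 + A$)
$\frac{1}{\left(-37336 + 9362\right) \left(-10364 - 46700\right) + X{\left(311 \right)}} = \frac{1}{\left(-37336 + 9362\right) \left(-10364 - 46700\right) + \left(-94 + 311\right)} = \frac{1}{\left(-27974\right) \left(-57064\right) + 217} = \frac{1}{1596308336 + 217} = \frac{1}{1596308553}$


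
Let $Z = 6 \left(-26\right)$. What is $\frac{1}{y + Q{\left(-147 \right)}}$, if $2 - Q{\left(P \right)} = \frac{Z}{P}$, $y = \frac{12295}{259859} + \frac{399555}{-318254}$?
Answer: $- \frac{4052357143114}{1091582816379} \approx -3.7124$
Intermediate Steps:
$Z = -156$
$y = - \frac{99915029815}{82701166186}$ ($y = 12295 \cdot \frac{1}{259859} + 399555 \left(- \frac{1}{318254}\right) = \frac{12295}{259859} - \frac{399555}{318254} = - \frac{99915029815}{82701166186} \approx -1.2081$)
$Q{\left(P \right)} = 2 + \frac{156}{P}$ ($Q{\left(P \right)} = 2 - - \frac{156}{P} = 2 + \frac{156}{P}$)
$\frac{1}{y + Q{\left(-147 \right)}} = \frac{1}{- \frac{99915029815}{82701166186} + \left(2 + \frac{156}{-147}\right)} = \frac{1}{- \frac{99915029815}{82701166186} + \left(2 + 156 \left(- \frac{1}{147}\right)\right)} = \frac{1}{- \frac{99915029815}{82701166186} + \left(2 - \frac{52}{49}\right)} = \frac{1}{- \frac{99915029815}{82701166186} + \frac{46}{49}} = \frac{1}{- \frac{1091582816379}{4052357143114}} = - \frac{4052357143114}{1091582816379}$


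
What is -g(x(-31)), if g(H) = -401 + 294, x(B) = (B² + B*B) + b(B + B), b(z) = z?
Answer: 107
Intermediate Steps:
x(B) = 2*B + 2*B² (x(B) = (B² + B*B) + (B + B) = (B² + B²) + 2*B = 2*B² + 2*B = 2*B + 2*B²)
g(H) = -107
-g(x(-31)) = -1*(-107) = 107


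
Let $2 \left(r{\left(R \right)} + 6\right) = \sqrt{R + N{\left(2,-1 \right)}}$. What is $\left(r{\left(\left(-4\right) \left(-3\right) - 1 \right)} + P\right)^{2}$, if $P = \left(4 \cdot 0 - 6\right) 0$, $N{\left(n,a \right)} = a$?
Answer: $\frac{\left(12 - \sqrt{10}\right)^{2}}{4} \approx 19.526$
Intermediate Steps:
$r{\left(R \right)} = -6 + \frac{\sqrt{-1 + R}}{2}$ ($r{\left(R \right)} = -6 + \frac{\sqrt{R - 1}}{2} = -6 + \frac{\sqrt{-1 + R}}{2}$)
$P = 0$ ($P = \left(0 - 6\right) 0 = \left(-6\right) 0 = 0$)
$\left(r{\left(\left(-4\right) \left(-3\right) - 1 \right)} + P\right)^{2} = \left(\left(-6 + \frac{\sqrt{-1 - -11}}{2}\right) + 0\right)^{2} = \left(\left(-6 + \frac{\sqrt{-1 + \left(12 - 1\right)}}{2}\right) + 0\right)^{2} = \left(\left(-6 + \frac{\sqrt{-1 + 11}}{2}\right) + 0\right)^{2} = \left(\left(-6 + \frac{\sqrt{10}}{2}\right) + 0\right)^{2} = \left(-6 + \frac{\sqrt{10}}{2}\right)^{2}$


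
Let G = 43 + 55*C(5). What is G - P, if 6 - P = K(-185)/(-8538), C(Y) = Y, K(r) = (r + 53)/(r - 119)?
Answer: 67484341/216296 ≈ 312.00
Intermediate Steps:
K(r) = (53 + r)/(-119 + r)
P = 1297787/216296 (P = 6 - (53 - 185)/(-119 - 185)/(-8538) = 6 - -132/(-304)*(-1)/8538 = 6 - (-1/304*(-132))*(-1)/8538 = 6 - 33*(-1)/(76*8538) = 6 - 1*(-11/216296) = 6 + 11/216296 = 1297787/216296 ≈ 6.0001)
G = 318 (G = 43 + 55*5 = 43 + 275 = 318)
G - P = 318 - 1*1297787/216296 = 318 - 1297787/216296 = 67484341/216296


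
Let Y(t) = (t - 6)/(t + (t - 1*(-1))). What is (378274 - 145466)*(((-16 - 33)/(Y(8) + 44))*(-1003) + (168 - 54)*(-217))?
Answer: -2062446188404/375 ≈ -5.4999e+9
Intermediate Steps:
Y(t) = (-6 + t)/(1 + 2*t) (Y(t) = (-6 + t)/(t + (t + 1)) = (-6 + t)/(t + (1 + t)) = (-6 + t)/(1 + 2*t))
(378274 - 145466)*(((-16 - 33)/(Y(8) + 44))*(-1003) + (168 - 54)*(-217)) = (378274 - 145466)*(((-16 - 33)/((-6 + 8)/(1 + 2*8) + 44))*(-1003) + (168 - 54)*(-217)) = 232808*(-49/(2/(1 + 16) + 44)*(-1003) + 114*(-217)) = 232808*(-49/(2/17 + 44)*(-1003) - 24738) = 232808*(-49/750/17*(-1003) - 24738) = 232808*(-49*17/750*(-1003) - 24738) = 232808*(-833/750*(-1003) - 24738) = 232808*(835499/750 - 24738) = 232808*(-17718001/750) = -2062446188404/375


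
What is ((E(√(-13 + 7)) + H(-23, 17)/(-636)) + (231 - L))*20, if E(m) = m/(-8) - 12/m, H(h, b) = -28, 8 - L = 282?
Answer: 1606040/159 + 75*I*√6/2 ≈ 10101.0 + 91.856*I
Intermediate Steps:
L = -274 (L = 8 - 1*282 = 8 - 282 = -274)
E(m) = -12/m - m/8 (E(m) = m*(-⅛) - 12/m = -m/8 - 12/m = -12/m - m/8)
((E(√(-13 + 7)) + H(-23, 17)/(-636)) + (231 - L))*20 = (((-12/√(-13 + 7) - √(-13 + 7)/8) - 28/(-636)) + (231 - 1*(-274)))*20 = (((-12*(-I*√6/6) - I*√6/8) - 28*(-1/636)) + (231 + 274))*20 = (((-12*(-I*√6/6) - I*√6/8) + 7/159) + 505)*20 = (((-(-2)*I*√6 - I*√6/8) + 7/159) + 505)*20 = (((2*I*√6 - I*√6/8) + 7/159) + 505)*20 = ((15*I*√6/8 + 7/159) + 505)*20 = ((7/159 + 15*I*√6/8) + 505)*20 = (80302/159 + 15*I*√6/8)*20 = 1606040/159 + 75*I*√6/2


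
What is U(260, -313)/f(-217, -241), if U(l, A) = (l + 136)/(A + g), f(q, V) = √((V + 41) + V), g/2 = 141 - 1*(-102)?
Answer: -132*I/1211 ≈ -0.109*I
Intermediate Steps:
g = 486 (g = 2*(141 - 1*(-102)) = 2*(141 + 102) = 2*243 = 486)
f(q, V) = √(41 + 2*V) (f(q, V) = √((41 + V) + V) = √(41 + 2*V))
U(l, A) = (136 + l)/(486 + A) (U(l, A) = (l + 136)/(A + 486) = (136 + l)/(486 + A))
U(260, -313)/f(-217, -241) = ((136 + 260)/(486 - 313))/(√(41 + 2*(-241))) = (396/173)/(√(41 - 482)) = ((1/173)*396)/(√(-441)) = 396/(173*((21*I))) = 396*(-I/21)/173 = -132*I/1211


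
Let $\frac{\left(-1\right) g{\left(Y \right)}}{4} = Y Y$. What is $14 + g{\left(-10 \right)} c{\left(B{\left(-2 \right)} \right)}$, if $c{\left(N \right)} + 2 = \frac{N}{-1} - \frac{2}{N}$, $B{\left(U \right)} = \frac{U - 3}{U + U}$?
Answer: $1954$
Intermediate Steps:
$g{\left(Y \right)} = - 4 Y^{2}$ ($g{\left(Y \right)} = - 4 Y Y = - 4 Y^{2}$)
$B{\left(U \right)} = \frac{-3 + U}{2 U}$
$c{\left(N \right)} = -2 - N - \frac{2}{N}$ ($c{\left(N \right)} = -2 + \left(\frac{N}{-1} - \frac{2}{N}\right) = -2 + \left(N \left(-1\right) - \frac{2}{N}\right) = -2 - \left(N + \frac{2}{N}\right) = -2 - N - \frac{2}{N}$)
$14 + g{\left(-10 \right)} c{\left(B{\left(-2 \right)} \right)} = 14 + - 4 \left(-10\right)^{2} \left(-2 - \frac{-3 - 2}{2 \left(-2\right)} - \frac{2}{\frac{1}{2} \frac{1}{-2} \left(-3 - 2\right)}\right) = 14 + \left(-4\right) 100 \left(-2 - \frac{1}{2} \left(- \frac{1}{2}\right) \left(-5\right) - \frac{2}{\frac{1}{2} \left(- \frac{1}{2}\right) \left(-5\right)}\right) = 14 - 400 \left(-2 - \frac{5}{4} - \frac{2}{\frac{5}{4}}\right) = 14 - 400 \left(-2 - \frac{5}{4} - \frac{8}{5}\right) = 14 - -1940 = 14 + 1940 = 1954$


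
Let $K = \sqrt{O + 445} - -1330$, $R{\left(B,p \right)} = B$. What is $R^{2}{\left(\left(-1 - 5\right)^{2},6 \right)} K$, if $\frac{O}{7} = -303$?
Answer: $1723680 + 2592 i \sqrt{419} \approx 1.7237 \cdot 10^{6} + 53057.0 i$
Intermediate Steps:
$O = -2121$ ($O = 7 \left(-303\right) = -2121$)
$K = 1330 + 2 i \sqrt{419}$ ($K = \sqrt{-2121 + 445} - -1330 = \sqrt{-1676} + 1330 = 2 i \sqrt{419} + 1330 = 1330 + 2 i \sqrt{419} \approx 1330.0 + 40.939 i$)
$R^{2}{\left(\left(-1 - 5\right)^{2},6 \right)} K = \left(\left(-1 - 5\right)^{2}\right)^{2} \left(1330 + 2 i \sqrt{419}\right) = \left(\left(-6\right)^{2}\right)^{2} \left(1330 + 2 i \sqrt{419}\right) = 36^{2} \left(1330 + 2 i \sqrt{419}\right) = 1296 \left(1330 + 2 i \sqrt{419}\right) = 1723680 + 2592 i \sqrt{419}$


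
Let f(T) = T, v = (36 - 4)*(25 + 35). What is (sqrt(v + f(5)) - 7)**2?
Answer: 1974 - 70*sqrt(77) ≈ 1359.8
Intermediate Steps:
v = 1920 (v = 32*60 = 1920)
(sqrt(v + f(5)) - 7)**2 = (sqrt(1920 + 5) - 7)**2 = (sqrt(1925) - 7)**2 = (5*sqrt(77) - 7)**2 = (-7 + 5*sqrt(77))**2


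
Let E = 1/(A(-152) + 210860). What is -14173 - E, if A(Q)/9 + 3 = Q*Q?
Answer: -5935213038/418769 ≈ -14173.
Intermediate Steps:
A(Q) = -27 + 9*Q**2 (A(Q) = -27 + 9*(Q*Q) = -27 + 9*Q**2)
E = 1/418769 (E = 1/((-27 + 9*(-152)**2) + 210860) = 1/((-27 + 9*23104) + 210860) = 1/((-27 + 207936) + 210860) = 1/(207909 + 210860) = 1/418769 ≈ 2.3880e-6)
-14173 - E = -14173 - 1*1/418769 = -14173 - 1/418769 = -5935213038/418769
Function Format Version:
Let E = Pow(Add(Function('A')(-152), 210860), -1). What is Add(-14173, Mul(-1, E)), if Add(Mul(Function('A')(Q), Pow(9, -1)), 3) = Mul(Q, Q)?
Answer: Rational(-5935213038, 418769) ≈ -14173.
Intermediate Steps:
Function('A')(Q) = Add(-27, Mul(9, Pow(Q, 2))) (Function('A')(Q) = Add(-27, Mul(9, Mul(Q, Q))) = Add(-27, Mul(9, Pow(Q, 2))))
E = Rational(1, 418769) (E = Pow(Add(Add(-27, Mul(9, Pow(-152, 2))), 210860), -1) = Pow(Add(Add(-27, Mul(9, 23104)), 210860), -1) = Pow(Add(Add(-27, 207936), 210860), -1) = Pow(Add(207909, 210860), -1) = Pow(418769, -1) = Rational(1, 418769) ≈ 2.3880e-6)
Add(-14173, Mul(-1, E)) = Add(-14173, Mul(-1, Rational(1, 418769))) = Add(-14173, Rational(-1, 418769)) = Rational(-5935213038, 418769)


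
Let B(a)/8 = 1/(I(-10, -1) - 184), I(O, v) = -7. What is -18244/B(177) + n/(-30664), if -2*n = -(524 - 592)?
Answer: 6678243583/15332 ≈ 4.3558e+5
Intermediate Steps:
n = -34 (n = -(-1)*(524 - 592)/2 = -(-1)*(-68)/2 = -½*68 = -34)
B(a) = -8/191 (B(a) = 8/(-7 - 184) = 8/(-191) = 8*(-1/191) = -8/191)
-18244/B(177) + n/(-30664) = -18244/(-8/191) - 34/(-30664) = -18244*(-191/8) - 34*(-1/30664) = 871151/2 + 17/15332 = 6678243583/15332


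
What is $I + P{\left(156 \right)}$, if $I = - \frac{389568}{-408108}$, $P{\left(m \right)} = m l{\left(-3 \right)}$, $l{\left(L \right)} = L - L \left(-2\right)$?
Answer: $- \frac{47716172}{34009} \approx -1403.0$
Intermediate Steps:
$l{\left(L \right)} = 3 L$ ($l{\left(L \right)} = L - - 2 L = L + 2 L = 3 L$)
$P{\left(m \right)} = - 9 m$ ($P{\left(m \right)} = m 3 \left(-3\right) = m \left(-9\right) = - 9 m$)
$I = \frac{32464}{34009}$ ($I = \left(-389568\right) \left(- \frac{1}{408108}\right) = \frac{32464}{34009} \approx 0.95457$)
$I + P{\left(156 \right)} = \frac{32464}{34009} - 1404 = - \frac{47716172}{34009}$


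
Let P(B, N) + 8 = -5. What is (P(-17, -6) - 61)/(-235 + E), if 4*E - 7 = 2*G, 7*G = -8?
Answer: 2072/6547 ≈ 0.31648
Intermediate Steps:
G = -8/7 (G = (1/7)*(-8) = -8/7 ≈ -1.1429)
P(B, N) = -13 (P(B, N) = -8 - 5 = -13)
E = 33/28 (E = 7/4 + (2*(-8/7))/4 = 7/4 + (1/4)*(-16/7) = 7/4 - 4/7 = 33/28 ≈ 1.1786)
(P(-17, -6) - 61)/(-235 + E) = (-13 - 61)/(-235 + 33/28) = -74/(-6547/28) = -74*(-28/6547) = 2072/6547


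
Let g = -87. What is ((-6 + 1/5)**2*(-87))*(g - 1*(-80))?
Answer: 512169/25 ≈ 20487.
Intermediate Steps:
((-6 + 1/5)**2*(-87))*(g - 1*(-80)) = ((-6 + 1/5)**2*(-87))*(-87 - 1*(-80)) = ((-6 + 1/5)**2*(-87))*(-87 + 80) = ((-29/5)**2*(-87))*(-7) = ((841/25)*(-87))*(-7) = -73167/25*(-7) = 512169/25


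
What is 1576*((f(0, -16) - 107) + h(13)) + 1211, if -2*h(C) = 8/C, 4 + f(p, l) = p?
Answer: -2264729/13 ≈ -1.7421e+5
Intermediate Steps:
f(p, l) = -4 + p
h(C) = -4/C
1576*((f(0, -16) - 107) + h(13)) + 1211 = 1576*(((-4 + 0) - 107) - 4/13) + 1211 = 1576*((-4 - 107) - 4*1/13) + 1211 = 1576*(-111 - 4/13) + 1211 = 1576*(-1447/13) + 1211 = -2280472/13 + 1211 = -2264729/13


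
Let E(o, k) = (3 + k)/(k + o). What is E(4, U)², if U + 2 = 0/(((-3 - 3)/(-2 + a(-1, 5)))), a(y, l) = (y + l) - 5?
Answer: ¼ ≈ 0.25000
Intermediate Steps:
a(y, l) = -5 + l + y (a(y, l) = (l + y) - 5 = -5 + l + y)
U = -2 (U = -2 + 0/(((-3 - 3)/(-2 + (-5 + 5 - 1)))) = -2 + 0/((-6/(-2 - 1))) = -2 + 0/((-6/(-3))) = -2 + 0/((-6*(-⅓))) = -2 + 0/2 = -2 + 0*(½) = -2 + 0 = -2)
E(o, k) = (3 + k)/(k + o)
E(4, U)² = ((3 - 2)/(-2 + 4))² = (1/2)² = ((½)*1)² = (½)² = ¼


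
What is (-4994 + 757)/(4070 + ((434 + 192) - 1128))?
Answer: -19/16 ≈ -1.1875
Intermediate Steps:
(-4994 + 757)/(4070 + ((434 + 192) - 1128)) = -4237/(4070 + (626 - 1128)) = -4237/(4070 - 502) = -4237/3568 = -4237*1/3568 = -19/16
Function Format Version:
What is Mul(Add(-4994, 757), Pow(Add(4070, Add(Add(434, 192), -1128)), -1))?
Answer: Rational(-19, 16) ≈ -1.1875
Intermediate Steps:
Mul(Add(-4994, 757), Pow(Add(4070, Add(Add(434, 192), -1128)), -1)) = Mul(-4237, Pow(Add(4070, Add(626, -1128)), -1)) = Mul(-4237, Pow(Add(4070, -502), -1)) = Mul(-4237, Pow(3568, -1)) = Mul(-4237, Rational(1, 3568)) = Rational(-19, 16)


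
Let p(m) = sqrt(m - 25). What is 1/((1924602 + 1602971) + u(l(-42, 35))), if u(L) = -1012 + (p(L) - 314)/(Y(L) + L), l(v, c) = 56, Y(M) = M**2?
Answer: 11977216471472/42238383318640876791 - 1064*sqrt(31)/42238383318640876791 ≈ 2.8356e-7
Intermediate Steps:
p(m) = sqrt(-25 + m)
u(L) = -1012 + (-314 + sqrt(-25 + L))/(L + L**2) (u(L) = -1012 + (sqrt(-25 + L) - 314)/(L**2 + L) = -1012 + (-314 + sqrt(-25 + L))/(L + L**2))
1/((1924602 + 1602971) + u(l(-42, 35))) = 1/((1924602 + 1602971) + (-314 + sqrt(-25 + 56) - 1012*56 - 1012*56**2)/(56*(1 + 56))) = 1/(3527573 + (1/56)*(-314 + sqrt(31) - 56672 - 1012*3136)/57) = 1/(3527573 + (1/56)*(1/57)*(-314 + sqrt(31) - 56672 - 3173632)) = 1/(3527573 + (1/56)*(1/57)*(-3230618 + sqrt(31))) = 1/(3527573 + (-1615309/1596 + sqrt(31)/3192)) = 1/(5628391199/1596 + sqrt(31)/3192)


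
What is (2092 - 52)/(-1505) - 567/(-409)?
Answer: 3795/123109 ≈ 0.030826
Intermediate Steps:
(2092 - 52)/(-1505) - 567/(-409) = 2040*(-1/1505) - 567*(-1/409) = -408/301 + 567/409 = 3795/123109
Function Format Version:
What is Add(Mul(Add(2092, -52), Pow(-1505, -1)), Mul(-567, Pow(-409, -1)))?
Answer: Rational(3795, 123109) ≈ 0.030826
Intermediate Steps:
Add(Mul(Add(2092, -52), Pow(-1505, -1)), Mul(-567, Pow(-409, -1))) = Add(Mul(2040, Rational(-1, 1505)), Mul(-567, Rational(-1, 409))) = Add(Rational(-408, 301), Rational(567, 409)) = Rational(3795, 123109)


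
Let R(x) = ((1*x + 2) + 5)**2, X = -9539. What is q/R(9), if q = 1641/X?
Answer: -1641/2441984 ≈ -0.00067199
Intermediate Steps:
R(x) = (7 + x)**2 (R(x) = ((x + 2) + 5)**2 = ((2 + x) + 5)**2 = (7 + x)**2)
q = -1641/9539 (q = 1641/(-9539) = 1641*(-1/9539) = -1641/9539 ≈ -0.17203)
q/R(9) = -1641/(9539*(7 + 9)**2) = -1641/(9539*(16**2)) = -1641/9539/256 = -1641/9539*1/256 = -1641/2441984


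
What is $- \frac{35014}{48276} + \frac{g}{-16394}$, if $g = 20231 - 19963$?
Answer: $- \frac{146739371}{197859186} \approx -0.74164$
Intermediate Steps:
$g = 268$ ($g = 20231 - 19963 = 268$)
$- \frac{35014}{48276} + \frac{g}{-16394} = - \frac{35014}{48276} + \frac{268}{-16394} = \left(-35014\right) \frac{1}{48276} + 268 \left(- \frac{1}{16394}\right) = - \frac{17507}{24138} - \frac{134}{8197} = - \frac{146739371}{197859186}$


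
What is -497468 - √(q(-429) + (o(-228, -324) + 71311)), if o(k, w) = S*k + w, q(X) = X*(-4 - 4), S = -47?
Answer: -497468 - √85135 ≈ -4.9776e+5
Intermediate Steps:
q(X) = -8*X (q(X) = X*(-8) = -8*X)
o(k, w) = w - 47*k (o(k, w) = -47*k + w = w - 47*k)
-497468 - √(q(-429) + (o(-228, -324) + 71311)) = -497468 - √(-8*(-429) + ((-324 - 47*(-228)) + 71311)) = -497468 - √(3432 + ((-324 + 10716) + 71311)) = -497468 - √(3432 + (10392 + 71311)) = -497468 - √(3432 + 81703) = -497468 - √85135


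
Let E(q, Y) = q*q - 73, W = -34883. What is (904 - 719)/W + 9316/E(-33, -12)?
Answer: 81195517/8860282 ≈ 9.1640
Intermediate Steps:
E(q, Y) = -73 + q² (E(q, Y) = q² - 73 = -73 + q²)
(904 - 719)/W + 9316/E(-33, -12) = (904 - 719)/(-34883) + 9316/(-73 + (-33)²) = 185*(-1/34883) + 9316/(-73 + 1089) = -185/34883 + 9316/1016 = -185/34883 + 9316*(1/1016) = -185/34883 + 2329/254 = 81195517/8860282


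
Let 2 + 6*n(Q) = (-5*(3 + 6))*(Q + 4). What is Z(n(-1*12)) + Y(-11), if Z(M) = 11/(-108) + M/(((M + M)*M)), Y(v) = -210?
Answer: -4061527/19332 ≈ -210.09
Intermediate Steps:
n(Q) = -91/3 - 15*Q/2 (n(Q) = -⅓ + ((-5*(3 + 6))*(Q + 4))/6 = -⅓ + ((-5*9)*(4 + Q))/6 = -⅓ + (-45*(4 + Q))/6 = -⅓ + (-180 - 45*Q)/6 = -⅓ + (-30 - 15*Q/2) = -91/3 - 15*Q/2)
Z(M) = -11/108 + 1/(2*M) (Z(M) = 11*(-1/108) + M/(((2*M)*M)) = -11/108 + M/((2*M²)) = -11/108 + M*(1/(2*M²)) = -11/108 + 1/(2*M))
Z(n(-1*12)) + Y(-11) = (54 - 11*(-91/3 - (-15)*12/2))/(108*(-91/3 - (-15)*12/2)) - 210 = (54 - 11*(-91/3 - 15/2*(-12)))/(108*(-91/3 - 15/2*(-12))) - 210 = (54 - 11*(-91/3 + 90))/(108*(-91/3 + 90)) - 210 = (54 - 11*179/3)/(108*(179/3)) - 210 = (1/108)*(3/179)*(54 - 1969/3) - 210 = (1/108)*(3/179)*(-1807/3) - 210 = -1807/19332 - 210 = -4061527/19332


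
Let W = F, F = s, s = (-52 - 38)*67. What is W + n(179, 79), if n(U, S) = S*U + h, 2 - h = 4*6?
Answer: 8089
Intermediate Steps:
s = -6030 (s = -90*67 = -6030)
h = -22 (h = 2 - 4*6 = 2 - 1*24 = 2 - 24 = -22)
n(U, S) = -22 + S*U (n(U, S) = S*U - 22 = -22 + S*U)
F = -6030
W = -6030
W + n(179, 79) = -6030 + (-22 + 79*179) = -6030 + (-22 + 14141) = -6030 + 14119 = 8089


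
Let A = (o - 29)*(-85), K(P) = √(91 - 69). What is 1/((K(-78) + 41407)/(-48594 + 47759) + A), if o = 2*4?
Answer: 604985890/1049899034301 + 835*√22/2099798068602 ≈ 0.00057623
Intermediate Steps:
K(P) = √22
o = 8
A = 1785 (A = (8 - 29)*(-85) = -21*(-85) = 1785)
1/((K(-78) + 41407)/(-48594 + 47759) + A) = 1/((√22 + 41407)/(-48594 + 47759) + 1785) = 1/((41407 + √22)/(-835) + 1785) = 1/((41407 + √22)*(-1/835) + 1785) = 1/((-41407/835 - √22/835) + 1785) = 1/(1449068/835 - √22/835)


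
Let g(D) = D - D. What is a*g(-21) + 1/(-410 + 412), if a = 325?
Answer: ½ ≈ 0.50000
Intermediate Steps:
g(D) = 0
a*g(-21) + 1/(-410 + 412) = 325*0 + 1/(-410 + 412) = 0 + 1/2 = 0 + ½ = ½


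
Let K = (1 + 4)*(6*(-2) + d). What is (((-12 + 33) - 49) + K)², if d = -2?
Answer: 9604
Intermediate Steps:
K = -70 (K = (1 + 4)*(6*(-2) - 2) = 5*(-12 - 2) = 5*(-14) = -70)
(((-12 + 33) - 49) + K)² = (((-12 + 33) - 49) - 70)² = ((21 - 49) - 70)² = (-28 - 70)² = (-98)² = 9604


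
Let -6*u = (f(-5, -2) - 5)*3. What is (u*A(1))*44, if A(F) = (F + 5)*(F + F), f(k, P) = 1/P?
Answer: 1452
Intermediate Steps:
A(F) = 2*F*(5 + F) (A(F) = (5 + F)*(2*F) = 2*F*(5 + F))
u = 11/4 (u = -(1/(-2) - 5)*3/6 = -(-½ - 5)*3/6 = -(-11)*3/12 = -⅙*(-33/2) = 11/4 ≈ 2.7500)
(u*A(1))*44 = (11*(2*1*(5 + 1))/4)*44 = (11*(2*1*6)/4)*44 = ((11/4)*12)*44 = 33*44 = 1452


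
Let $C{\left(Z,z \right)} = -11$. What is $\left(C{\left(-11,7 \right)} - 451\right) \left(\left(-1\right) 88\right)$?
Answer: $40656$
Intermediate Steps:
$\left(C{\left(-11,7 \right)} - 451\right) \left(\left(-1\right) 88\right) = \left(-11 - 451\right) \left(\left(-1\right) 88\right) = \left(-462\right) \left(-88\right) = 40656$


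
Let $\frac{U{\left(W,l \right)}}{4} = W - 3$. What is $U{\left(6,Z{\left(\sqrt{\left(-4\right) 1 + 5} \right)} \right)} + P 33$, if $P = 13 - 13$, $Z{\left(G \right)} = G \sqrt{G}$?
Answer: $12$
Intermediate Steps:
$Z{\left(G \right)} = G^{\frac{3}{2}}$
$P = 0$
$U{\left(W,l \right)} = -12 + 4 W$ ($U{\left(W,l \right)} = 4 \left(W - 3\right) = 4 \left(-3 + W\right) = -12 + 4 W$)
$U{\left(6,Z{\left(\sqrt{\left(-4\right) 1 + 5} \right)} \right)} + P 33 = \left(-12 + 4 \cdot 6\right) + 0 \cdot 33 = \left(-12 + 24\right) + 0 = 12 + 0 = 12$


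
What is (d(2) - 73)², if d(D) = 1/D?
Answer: 21025/4 ≈ 5256.3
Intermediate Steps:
(d(2) - 73)² = (1/2 - 73)² = (½ - 73)² = (-145/2)² = 21025/4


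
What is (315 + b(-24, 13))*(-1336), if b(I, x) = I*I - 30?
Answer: -1150296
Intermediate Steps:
b(I, x) = -30 + I² (b(I, x) = I² - 30 = -30 + I²)
(315 + b(-24, 13))*(-1336) = (315 + (-30 + (-24)²))*(-1336) = (315 + (-30 + 576))*(-1336) = (315 + 546)*(-1336) = 861*(-1336) = -1150296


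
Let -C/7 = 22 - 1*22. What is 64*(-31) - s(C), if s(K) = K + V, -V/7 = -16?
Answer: -2096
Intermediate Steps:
V = 112 (V = -7*(-16) = 112)
C = 0 (C = -7*(22 - 1*22) = -7*(22 - 22) = -7*0 = 0)
s(K) = 112 + K (s(K) = K + 112 = 112 + K)
64*(-31) - s(C) = 64*(-31) - (112 + 0) = -1984 - 1*112 = -1984 - 112 = -2096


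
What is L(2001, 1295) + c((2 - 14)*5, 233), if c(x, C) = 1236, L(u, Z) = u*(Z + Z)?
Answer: 5183826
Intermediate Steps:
L(u, Z) = 2*Z*u (L(u, Z) = u*(2*Z) = 2*Z*u)
L(2001, 1295) + c((2 - 14)*5, 233) = 2*1295*2001 + 1236 = 5182590 + 1236 = 5183826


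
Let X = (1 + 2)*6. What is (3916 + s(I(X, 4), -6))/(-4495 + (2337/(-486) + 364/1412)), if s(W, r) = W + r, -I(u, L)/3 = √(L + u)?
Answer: -44719452/51462263 + 171558*√22/257311315 ≈ -0.86585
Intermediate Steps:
X = 18 (X = 3*6 = 18)
I(u, L) = -3*√(L + u)
(3916 + s(I(X, 4), -6))/(-4495 + (2337/(-486) + 364/1412)) = (3916 + (-3*√(4 + 18) - 6))/(-4495 + (2337/(-486) + 364/1412)) = (3916 + (-3*√22 - 6))/(-4495 + (2337*(-1/486) + 364*(1/1412))) = (3916 + (-6 - 3*√22))/(-4495 + (-779/162 + 91/353)) = (3910 - 3*√22)/(-4495 - 260245/57186) = (3910 - 3*√22)/(-257311315/57186) = (3910 - 3*√22)*(-57186/257311315) = -44719452/51462263 + 171558*√22/257311315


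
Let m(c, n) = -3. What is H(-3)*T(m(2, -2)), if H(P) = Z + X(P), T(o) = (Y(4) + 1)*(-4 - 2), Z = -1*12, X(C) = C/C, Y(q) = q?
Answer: 330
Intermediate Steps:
X(C) = 1
Z = -12
T(o) = -30 (T(o) = (4 + 1)*(-4 - 2) = 5*(-6) = -30)
H(P) = -11 (H(P) = -12 + 1 = -11)
H(-3)*T(m(2, -2)) = -11*(-30) = 330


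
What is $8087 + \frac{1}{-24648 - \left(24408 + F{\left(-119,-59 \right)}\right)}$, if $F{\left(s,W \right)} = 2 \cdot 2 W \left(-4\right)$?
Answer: $\frac{404349999}{50000} \approx 8087.0$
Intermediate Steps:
$F{\left(s,W \right)} = - 16 W$ ($F{\left(s,W \right)} = 4 W \left(-4\right) = - 16 W$)
$8087 + \frac{1}{-24648 - \left(24408 + F{\left(-119,-59 \right)}\right)} = 8087 + \frac{1}{-24648 - \left(24408 - -944\right)} = 8087 + \frac{1}{-24648 - 25352} = 8087 + \frac{1}{-50000} = 8087 - \frac{1}{50000} = \frac{404349999}{50000}$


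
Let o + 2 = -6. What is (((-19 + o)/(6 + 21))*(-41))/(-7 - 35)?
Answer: -41/42 ≈ -0.97619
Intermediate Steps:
o = -8 (o = -2 - 6 = -8)
(((-19 + o)/(6 + 21))*(-41))/(-7 - 35) = (((-19 - 8)/(6 + 21))*(-41))/(-7 - 35) = (-27/27*(-41))/(-42) = (-27*1/27*(-41))*(-1/42) = -1*(-41)*(-1/42) = 41*(-1/42) = -41/42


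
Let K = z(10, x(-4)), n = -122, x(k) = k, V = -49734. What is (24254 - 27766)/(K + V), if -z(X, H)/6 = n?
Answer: 1756/24501 ≈ 0.071671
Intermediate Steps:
z(X, H) = 732 (z(X, H) = -6*(-122) = 732)
K = 732
(24254 - 27766)/(K + V) = (24254 - 27766)/(732 - 49734) = -3512/(-49002) = -3512*(-1/49002) = 1756/24501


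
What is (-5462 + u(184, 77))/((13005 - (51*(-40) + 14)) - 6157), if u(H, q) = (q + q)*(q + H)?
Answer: 17366/4437 ≈ 3.9139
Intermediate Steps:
u(H, q) = 2*q*(H + q) (u(H, q) = (2*q)*(H + q) = 2*q*(H + q))
(-5462 + u(184, 77))/((13005 - (51*(-40) + 14)) - 6157) = (-5462 + 2*77*(184 + 77))/((13005 - (51*(-40) + 14)) - 6157) = (-5462 + 2*77*261)/((13005 - (-2040 + 14)) - 6157) = (-5462 + 40194)/((13005 - 1*(-2026)) - 6157) = 34732/((13005 + 2026) - 6157) = 34732/(15031 - 6157) = 34732/8874 = 34732*(1/8874) = 17366/4437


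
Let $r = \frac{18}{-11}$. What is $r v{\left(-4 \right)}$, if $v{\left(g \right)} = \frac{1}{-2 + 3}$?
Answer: $- \frac{18}{11} \approx -1.6364$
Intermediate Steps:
$v{\left(g \right)} = 1$ ($v{\left(g \right)} = 1^{-1} = 1$)
$r = - \frac{18}{11}$ ($r = 18 \left(- \frac{1}{11}\right) = - \frac{18}{11} \approx -1.6364$)
$r v{\left(-4 \right)} = \left(- \frac{18}{11}\right) 1 = - \frac{18}{11}$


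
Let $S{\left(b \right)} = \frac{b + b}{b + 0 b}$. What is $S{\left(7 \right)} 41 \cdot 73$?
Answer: $5986$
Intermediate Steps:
$S{\left(b \right)} = 2$ ($S{\left(b \right)} = \frac{2 b}{b + 0} = \frac{2 b}{b} = 2$)
$S{\left(7 \right)} 41 \cdot 73 = 2 \cdot 41 \cdot 73 = 82 \cdot 73 = 5986$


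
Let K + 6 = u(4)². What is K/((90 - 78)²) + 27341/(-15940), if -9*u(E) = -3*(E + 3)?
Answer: -8878409/5164560 ≈ -1.7191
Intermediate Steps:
u(E) = 1 + E/3 (u(E) = -(-1)*(E + 3)/3 = -(-1)*(3 + E)/3 = -(-9 - 3*E)/9 = 1 + E/3)
K = -5/9 (K = -6 + (1 + (⅓)*4)² = -6 + (1 + 4/3)² = -6 + (7/3)² = -6 + 49/9 = -5/9 ≈ -0.55556)
K/((90 - 78)²) + 27341/(-15940) = -5/(9*(90 - 78)²) + 27341/(-15940) = -5/(9*(12²)) + 27341*(-1/15940) = -5/9/144 - 27341/15940 = -5/9*1/144 - 27341/15940 = -5/1296 - 27341/15940 = -8878409/5164560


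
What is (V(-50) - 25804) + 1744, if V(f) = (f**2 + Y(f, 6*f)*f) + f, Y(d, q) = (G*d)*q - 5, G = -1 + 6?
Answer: -3771360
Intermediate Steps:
G = 5
Y(d, q) = -5 + 5*d*q (Y(d, q) = (5*d)*q - 5 = 5*d*q - 5 = -5 + 5*d*q)
V(f) = f + f**2 + f*(-5 + 30*f**2) (V(f) = (f**2 + (-5 + 5*f*(6*f))*f) + f = (f**2 + (-5 + 30*f**2)*f) + f = (f**2 + f*(-5 + 30*f**2)) + f = f + f**2 + f*(-5 + 30*f**2))
(V(-50) - 25804) + 1744 = (-50*(-4 - 50 + 30*(-50)**2) - 25804) + 1744 = (-50*(-4 - 50 + 30*2500) - 25804) + 1744 = (-50*(-4 - 50 + 75000) - 25804) + 1744 = (-50*74946 - 25804) + 1744 = (-3747300 - 25804) + 1744 = -3773104 + 1744 = -3771360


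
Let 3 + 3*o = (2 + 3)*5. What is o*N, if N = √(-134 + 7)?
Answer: 22*I*√127/3 ≈ 82.642*I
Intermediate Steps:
o = 22/3 (o = -1 + ((2 + 3)*5)/3 = -1 + (5*5)/3 = -1 + (⅓)*25 = -1 + 25/3 = 22/3 ≈ 7.3333)
N = I*√127 (N = √(-127) = I*√127 ≈ 11.269*I)
o*N = 22*(I*√127)/3 = 22*I*√127/3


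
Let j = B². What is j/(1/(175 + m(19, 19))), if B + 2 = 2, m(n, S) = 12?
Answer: 0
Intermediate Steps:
B = 0 (B = -2 + 2 = 0)
j = 0 (j = 0² = 0)
j/(1/(175 + m(19, 19))) = 0/(1/(175 + 12)) = 0/(1/187) = 0*187 = 0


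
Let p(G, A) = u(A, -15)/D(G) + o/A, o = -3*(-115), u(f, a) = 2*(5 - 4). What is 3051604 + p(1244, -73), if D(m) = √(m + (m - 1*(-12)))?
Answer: 5569168748/1825 ≈ 3.0516e+6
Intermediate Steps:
u(f, a) = 2 (u(f, a) = 2*1 = 2)
D(m) = √(12 + 2*m) (D(m) = √(m + (m + 12)) = √(m + (12 + m)) = √(12 + 2*m))
o = 345
p(G, A) = 2/√(12 + 2*G) + 345/A (p(G, A) = 2/(√(12 + 2*G)) + 345/A = 2/√(12 + 2*G) + 345/A)
3051604 + p(1244, -73) = 3051604 + (345/(-73) + √2/√(6 + 1244)) = 3051604 + (345*(-1/73) + √2/√1250) = 3051604 + (-345/73 + √2*(√2/50)) = 3051604 + (-345/73 + 1/25) = 3051604 - 8552/1825 = 5569168748/1825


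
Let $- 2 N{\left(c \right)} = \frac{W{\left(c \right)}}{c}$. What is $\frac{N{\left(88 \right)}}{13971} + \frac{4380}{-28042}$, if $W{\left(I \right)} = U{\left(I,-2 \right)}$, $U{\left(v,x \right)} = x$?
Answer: $- \frac{2692477099}{17238090408} \approx -0.15619$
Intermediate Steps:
$W{\left(I \right)} = -2$
$N{\left(c \right)} = \frac{1}{c}$ ($N{\left(c \right)} = - \frac{\left(-2\right) \frac{1}{c}}{2} = \frac{1}{c}$)
$\frac{N{\left(88 \right)}}{13971} + \frac{4380}{-28042} = \frac{1}{88 \cdot 13971} + \frac{4380}{-28042} = \frac{1}{88} \cdot \frac{1}{13971} + 4380 \left(- \frac{1}{28042}\right) = \frac{1}{1229448} - \frac{2190}{14021} = - \frac{2692477099}{17238090408}$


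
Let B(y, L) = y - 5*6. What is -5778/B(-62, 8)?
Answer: 2889/46 ≈ 62.804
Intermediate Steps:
B(y, L) = -30 + y (B(y, L) = y - 30 = -30 + y)
-5778/B(-62, 8) = -5778/(-30 - 62) = -5778/(-92) = -5778*(-1/92) = 2889/46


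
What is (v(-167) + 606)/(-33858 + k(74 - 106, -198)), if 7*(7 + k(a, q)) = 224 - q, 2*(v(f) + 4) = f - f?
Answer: -4214/236633 ≈ -0.017808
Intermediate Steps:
v(f) = -4 (v(f) = -4 + (f - f)/2 = -4 + (½)*0 = -4 + 0 = -4)
k(a, q) = 25 - q/7 (k(a, q) = -7 + (224 - q)/7 = -7 + (32 - q/7) = 25 - q/7)
(v(-167) + 606)/(-33858 + k(74 - 106, -198)) = (-4 + 606)/(-33858 + (25 - ⅐*(-198))) = 602/(-33858 + (25 + 198/7)) = 602/(-33858 + 373/7) = 602/(-236633/7) = 602*(-7/236633) = -4214/236633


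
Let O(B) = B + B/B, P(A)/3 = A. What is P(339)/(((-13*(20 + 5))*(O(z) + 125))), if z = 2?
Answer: -1017/41600 ≈ -0.024447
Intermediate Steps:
P(A) = 3*A
O(B) = 1 + B (O(B) = B + 1 = 1 + B)
P(339)/(((-13*(20 + 5))*(O(z) + 125))) = (3*339)/(((-13*(20 + 5))*((1 + 2) + 125))) = 1017/(((-13*25)*(3 + 125))) = 1017/((-325*128)) = 1017/(-41600) = 1017*(-1/41600) = -1017/41600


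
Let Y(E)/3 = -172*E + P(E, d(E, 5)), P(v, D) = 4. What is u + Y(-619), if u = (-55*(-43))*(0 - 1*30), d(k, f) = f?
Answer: 248466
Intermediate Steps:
u = -70950 (u = 2365*(0 - 30) = 2365*(-30) = -70950)
Y(E) = 12 - 516*E (Y(E) = 3*(-172*E + 4) = 3*(4 - 172*E) = 12 - 516*E)
u + Y(-619) = -70950 + (12 - 516*(-619)) = -70950 + (12 + 319404) = -70950 + 319416 = 248466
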